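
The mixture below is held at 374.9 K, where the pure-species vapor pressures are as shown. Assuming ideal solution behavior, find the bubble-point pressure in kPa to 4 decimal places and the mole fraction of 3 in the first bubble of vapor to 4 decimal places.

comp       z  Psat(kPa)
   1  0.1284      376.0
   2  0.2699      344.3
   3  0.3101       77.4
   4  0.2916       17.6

Pbub = 170.3389 kPa, y_3 = 0.1409

At the bubble point ψ → 0, so ΣzᵢKᵢ = 1 with Kᵢ = Pᵢˢᵃᵗ/P ⇒ P = ΣzᵢPᵢˢᵃᵗ.
P = 0.1284·376.0 + 0.2699·344.3 + 0.3101·77.4 + 0.2916·17.6 = 170.3389 kPa
yᵢ = zᵢPᵢˢᵃᵗ/P ⇒ y_3 = 0.3101·77.4/170.3389 = 0.1409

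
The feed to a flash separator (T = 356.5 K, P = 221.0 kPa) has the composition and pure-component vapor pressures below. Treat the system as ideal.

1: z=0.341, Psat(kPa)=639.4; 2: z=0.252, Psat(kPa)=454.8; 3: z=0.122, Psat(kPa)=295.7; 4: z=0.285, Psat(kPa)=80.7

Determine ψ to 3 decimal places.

ψ = 0.882

Raoult's law: Kᵢ = Pᵢˢᵃᵗ/P = Pᵢˢᵃᵗ/221.0.
  K_1 = 639.4/221.0 = 2.89321, K_2 = 454.8/221.0 = 2.05792, K_3 = 295.7/221.0 = 1.33801, K_4 = 80.7/221.0 = 0.36516
Rachford–Rice: g(ψ) = Σ zᵢ(Kᵢ−1)/(1+ψ(Kᵢ−1)) = 0.
Feasibility: ΣzᵢKᵢ = 1.772, Σzᵢ/Kᵢ = 1.112 — both > 1, two phases present.
Newton–Raphson from ψ = 0.5:
  ψ = 0.500: g = 0.2762, g' = -0.700 → ψ = 0.895
  ψ = 0.895: g = -0.0105, g' = -0.866 → ψ = 0.883
  ψ = 0.883: g = -0.0001, g' = -0.849 → ψ = 0.882
Converged at ψ = 0.882.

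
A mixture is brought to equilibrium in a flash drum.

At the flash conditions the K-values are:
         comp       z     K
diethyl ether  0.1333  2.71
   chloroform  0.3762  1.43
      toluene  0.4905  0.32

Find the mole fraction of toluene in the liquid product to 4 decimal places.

x_toluene = 0.5212

Rachford–Rice: g(V/F) = Σ zᵢ(Kᵢ−1)/(1+V/F(Kᵢ−1)) = 0.
Feasibility: ΣzᵢKᵢ = 1.0562, Σzᵢ/Kᵢ = 1.8451 — both > 1, two phases present.
Iterate (Newton) starting at V/F = 0.5:
  V/F = 0.5000: g = -0.24934, g' = -0.6811 → V/F = 0.1339
  V/F = 0.1339: g = -0.02852, g' = -0.5948 → V/F = 0.0860
  V/F = 0.0860: g = 0.00049, g' = -0.6168 → V/F = 0.0867
Converged at V/F = 0.0867.
Compositions from xᵢ = zᵢ/(1+V/F(Kᵢ−1)), yᵢ = Kᵢxᵢ:
  diethyl ether: x = 0.1161, y = 0.3146
  chloroform: x = 0.3627, y = 0.5186
  toluene: x = 0.5212, y = 0.1668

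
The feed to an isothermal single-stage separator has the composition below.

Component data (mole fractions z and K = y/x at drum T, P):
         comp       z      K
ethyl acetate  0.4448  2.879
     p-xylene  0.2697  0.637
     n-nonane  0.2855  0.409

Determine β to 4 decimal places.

β = 0.6097

Rachford–Rice: g(β) = Σ zᵢ(Kᵢ−1)/(1+β(Kᵢ−1)) = 0.
Feasibility: ΣzᵢKᵢ = 1.5691, Σzᵢ/Kᵢ = 1.2759 — both > 1, two phases present.
Newton–Raphson from β = 0.47:
  β = 0.4700: g = 0.09216, g' = -0.6857 → β = 0.6044
  β = 0.6044: g = 0.00343, g' = -0.6440 → β = 0.6097
Converged at β = 0.6097.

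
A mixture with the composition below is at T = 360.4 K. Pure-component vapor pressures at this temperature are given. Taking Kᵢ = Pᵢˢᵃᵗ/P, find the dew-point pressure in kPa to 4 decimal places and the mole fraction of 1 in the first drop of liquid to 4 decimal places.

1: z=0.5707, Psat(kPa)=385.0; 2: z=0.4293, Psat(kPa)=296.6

Pdew = 341.3270 kPa, x_1 = 0.5060

At the dew point ψ → 1, so Σzᵢ/Kᵢ = 1 with Kᵢ = Pᵢˢᵃᵗ/P ⇒ 1/P = Σzᵢ/Pᵢˢᵃᵗ.
1/P = 0.5707/385.0 + 0.4293/296.6 = 0.0029297 ⇒ P = 341.3270 kPa
xᵢ = zᵢP/Pᵢˢᵃᵗ ⇒ x_1 = 0.5707·341.3270/385.0 = 0.5060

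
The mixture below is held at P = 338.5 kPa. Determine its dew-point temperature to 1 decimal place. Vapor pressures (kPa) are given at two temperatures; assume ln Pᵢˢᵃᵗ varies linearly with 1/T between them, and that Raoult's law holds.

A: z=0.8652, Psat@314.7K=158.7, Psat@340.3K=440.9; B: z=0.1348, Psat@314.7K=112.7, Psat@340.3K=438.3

T = 333.6 K

Dew-point temperature: Σzᵢ·P/Pᵢˢᵃᵗ(T) = 1. Interpolate ln Pᵢˢᵃᵗ = aᵢ + bᵢ/T.
  T = 314.7 K: ΣzᵢP/Pᵢˢᵃᵗ = 2.2503
  T = 340.3 K: ΣzᵢP/Pᵢˢᵃᵗ = 0.7684
  T = 327.5 K: ΣzᵢP/Pᵢˢᵃᵗ = 1.2852
  T = 333.9 K: ΣzᵢP/Pᵢˢᵃᵗ = 0.9884
  T = 330.7 K: ΣzᵢP/Pᵢˢᵃᵗ = 1.1256
  T = 332.3 K: ΣzᵢP/Pᵢˢᵃᵗ = 1.0544
Interpolating between 332.3 K and 333.9 K gives T ≈ 333.6 K.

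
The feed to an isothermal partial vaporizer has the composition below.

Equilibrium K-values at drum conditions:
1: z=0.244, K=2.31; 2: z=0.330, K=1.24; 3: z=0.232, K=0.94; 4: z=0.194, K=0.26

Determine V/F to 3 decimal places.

Material balance + equilibrium reduce to Σ zᵢ(Kᵢ−1)/(1+V/F(Kᵢ−1)) = 0.
Check two-phase: ΣzᵢKᵢ = 1.241 > 1 and Σzᵢ/Kᵢ = 1.365 > 1, so g(0) = 0.241 > 0 and g(1) = -0.365 < 0.
Iterate (Newton) starting at V/F = 0.5:
  V/F = 0.500: g = 0.0216, g' = -0.437 → V/F = 0.550
  V/F = 0.550: g = -0.0005, g' = -0.459 → V/F = 0.548
Converged at V/F = 0.548.

V/F = 0.548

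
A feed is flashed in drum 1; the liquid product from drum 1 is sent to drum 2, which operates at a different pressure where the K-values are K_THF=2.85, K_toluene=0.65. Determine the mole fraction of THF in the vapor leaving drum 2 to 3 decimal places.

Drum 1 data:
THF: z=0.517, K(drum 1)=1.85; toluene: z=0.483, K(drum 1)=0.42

Drum 1:
Material balance + equilibrium reduce to Σ zᵢ(Kᵢ−1)/(1+ψ₁(Kᵢ−1)) = 0.
Check two-phase: ΣzᵢKᵢ = 1.159 > 1 and Σzᵢ/Kᵢ = 1.429 > 1, so g(0) = 0.159 > 0 and g(1) = -0.429 < 0.
Binary case is linear: z₁(K₁−1)(1+ψ₁(K₂−1)) + z₂(K₂−1)(1+ψ₁(K₁−1)) = 0
⇒ ψ₁ = [z₁(K₁−1)+z₂(K₂−1)] / [−(K₁−1)(K₂−1)] = 0.1593/0.4930 = 0.323
Drum-1 compositions:
  THF: x = 0.406, y = 0.750
  toluene: x = 0.594, y = 0.250
Drum-2 feed = drum-1 liquid: z₂ = (0.4056, 0.5944).
Drum 2:
Material balance + equilibrium reduce to Σ zᵢ(Kᵢ−1)/(1+ψ₂(Kᵢ−1)) = 0.
g(0) = ΣzᵢKᵢ − 1 = 0.542 and g(1) = 1 − Σzᵢ/Kᵢ = -0.057, so a root lies in (0, 1).
Binary case is linear: z₁(K₁−1)(1+ψ₂(K₂−1)) + z₂(K₂−1)(1+ψ₂(K₁−1)) = 0
⇒ ψ₂ = [z₁(K₁−1)+z₂(K₂−1)] / [−(K₁−1)(K₂−1)] = 0.5423/0.6475 = 0.838
  THF: x = 0.159, y = 0.453
  toluene: x = 0.841, y = 0.547

y_THF (drum 2) = 0.453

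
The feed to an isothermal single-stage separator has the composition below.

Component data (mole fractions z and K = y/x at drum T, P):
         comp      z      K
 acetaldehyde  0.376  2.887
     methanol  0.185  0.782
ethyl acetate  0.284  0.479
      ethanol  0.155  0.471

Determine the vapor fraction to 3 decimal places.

Rachford–Rice: g(ψ) = Σ zᵢ(Kᵢ−1)/(1+ψ(Kᵢ−1)) = 0.
g(0) = ΣzᵢKᵢ − 1 = 0.439 and g(1) = 1 − Σzᵢ/Kᵢ = -0.289, so a root lies in (0, 1).
Newton iteration, ψ⁰ = 0.51:
  ψ = 0.510: g = 0.0024, g' = -0.583 → ψ = 0.514
Converged at ψ = 0.514.

ψ = 0.514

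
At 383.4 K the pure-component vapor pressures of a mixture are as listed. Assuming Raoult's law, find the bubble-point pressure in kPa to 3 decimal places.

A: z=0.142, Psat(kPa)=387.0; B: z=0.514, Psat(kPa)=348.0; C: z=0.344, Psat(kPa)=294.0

At the bubble point ψ → 0, so ΣzᵢKᵢ = 1 with Kᵢ = Pᵢˢᵃᵗ/P ⇒ P = ΣzᵢPᵢˢᵃᵗ.
P = 0.142·387.0 + 0.514·348.0 + 0.344·294.0 = 334.962 kPa

Pbub = 334.962 kPa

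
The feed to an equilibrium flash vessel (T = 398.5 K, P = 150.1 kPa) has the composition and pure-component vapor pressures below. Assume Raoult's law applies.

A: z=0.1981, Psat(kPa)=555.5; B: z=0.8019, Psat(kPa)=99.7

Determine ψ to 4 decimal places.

Raoult's law: Kᵢ = Pᵢˢᵃᵗ/P = Pᵢˢᵃᵗ/150.1.
  K_A = 555.5/150.1 = 3.700866, K_B = 99.7/150.1 = 0.664224
Newton iteration, ψ⁰ = 0.5:
  ψ = 0.5000: g = -0.09595, g' = -0.3921 → ψ = 0.2553
  ψ = 0.2553: g = 0.02216, g' = -0.6144 → ψ = 0.2914
  ψ = 0.2914: g = 0.00094, g' = -0.5636 → ψ = 0.2931
Converged at ψ = 0.2931.

ψ = 0.2931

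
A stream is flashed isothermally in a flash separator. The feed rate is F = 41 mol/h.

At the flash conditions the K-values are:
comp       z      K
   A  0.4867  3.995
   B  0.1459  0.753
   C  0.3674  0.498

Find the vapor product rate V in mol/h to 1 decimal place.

Let ψ = V/F and solve Σ zᵢ(Kᵢ−1)/(1+ψ(Kᵢ−1)) = 0.
Feasibility: ΣzᵢKᵢ = 2.2372, Σzᵢ/Kᵢ = 1.0533 — both > 1, two phases present.
Iterate (Newton) starting at ψ = 0.5:
  ψ = 0.5000: g = 0.29629, g' = -0.8765 → ψ = 0.8380
  ψ = 0.8380: g = 0.05149, g' = -0.6444 → ψ = 0.9179
  ψ = 0.9179: g = 0.00014, g' = -0.6439 → ψ = 0.9181
Converged at ψ = 0.9181.
Then V = ψ·F = 0.9181·41 = 37.6 mol/h and L = F − V = 3.4 mol/h.

V = 37.6 mol/h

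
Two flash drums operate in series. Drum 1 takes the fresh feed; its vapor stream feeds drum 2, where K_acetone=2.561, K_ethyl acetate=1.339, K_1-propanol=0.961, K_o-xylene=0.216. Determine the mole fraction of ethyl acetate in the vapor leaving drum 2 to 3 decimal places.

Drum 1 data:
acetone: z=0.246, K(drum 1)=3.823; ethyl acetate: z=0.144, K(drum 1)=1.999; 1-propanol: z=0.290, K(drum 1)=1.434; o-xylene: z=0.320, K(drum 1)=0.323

Drum 1:
Rachford–Rice: g(ψ₁) = Σ zᵢ(Kᵢ−1)/(1+ψ₁(Kᵢ−1)) = 0.
Check two-phase: ΣzᵢKᵢ = 1.748 > 1 and Σzᵢ/Kᵢ = 1.329 > 1, so g(0) = 0.748 > 0 and g(1) = -0.329 < 0.
Newton iteration, ψ₁⁰ = 0.5:
  ψ₁ = 0.500: g = 0.1598, g' = -0.773 → ψ₁ = 0.707
  ψ₁ = 0.707: g = -0.0029, g' = -0.839 → ψ₁ = 0.703
Converged at ψ₁ = 0.703.
Drum-1 compositions:
  acetone: x = 0.082, y = 0.315
  ethyl acetate: x = 0.085, y = 0.169
  1-propanol: x = 0.222, y = 0.319
  o-xylene: x = 0.611, y = 0.197
Drum-2 feed = drum-1 vapor: z₂ = (0.3150, 0.1691, 0.3186, 0.1973).
Drum 2:
Rachford–Rice: g(ψ₂) = Σ zᵢ(Kᵢ−1)/(1+ψ₂(Kᵢ−1)) = 0.
Check two-phase: ΣzᵢKᵢ = 1.382 > 1 and Σzᵢ/Kᵢ = 1.494 > 1, so g(0) = 0.382 > 0 and g(1) = -0.494 < 0.
Newton–Raphson from ψ₂ = 0.42:
  ψ₂ = 0.420: g = 0.1039, g' = -0.565 → ψ₂ = 0.604
  ψ₂ = 0.604: g = -0.0058, g' = -0.655 → ψ₂ = 0.595
Converged at ψ₂ = 0.595.
  acetone: x = 0.163, y = 0.418
  ethyl acetate: x = 0.141, y = 0.188
  1-propanol: x = 0.326, y = 0.313
  o-xylene: x = 0.370, y = 0.080

y_ethyl acetate (drum 2) = 0.188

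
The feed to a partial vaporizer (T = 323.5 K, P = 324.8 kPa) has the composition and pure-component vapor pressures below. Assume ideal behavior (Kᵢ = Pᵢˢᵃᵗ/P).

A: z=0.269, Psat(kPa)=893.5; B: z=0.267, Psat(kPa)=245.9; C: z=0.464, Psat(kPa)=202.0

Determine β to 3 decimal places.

Raoult's law: Kᵢ = Pᵢˢᵃᵗ/P = Pᵢˢᵃᵗ/324.8.
  K_A = 893.5/324.8 = 2.75092, K_B = 245.9/324.8 = 0.75708, K_C = 202.0/324.8 = 0.62192
Newton–Raphson from β = 0.62:
  β = 0.620: g = -0.0797, g' = -0.325 → β = 0.375
  β = 0.375: g = 0.0087, g' = -0.410 → β = 0.396
Converged at β = 0.396.

β = 0.396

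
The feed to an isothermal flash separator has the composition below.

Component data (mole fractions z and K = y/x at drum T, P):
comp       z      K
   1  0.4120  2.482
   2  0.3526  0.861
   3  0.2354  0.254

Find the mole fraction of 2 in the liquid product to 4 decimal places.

x_2 = 0.3805

Material balance + equilibrium reduce to Σ zᵢ(Kᵢ−1)/(1+ψ(Kᵢ−1)) = 0.
Check two-phase: ΣzᵢKᵢ = 1.3860 > 1 and Σzᵢ/Kᵢ = 1.5023 > 1, so g(0) = 0.3860 > 0 and g(1) = -0.5023 < 0.
Newton iteration, ψ⁰ = 0.45:
  ψ = 0.4500: g = 0.04967, g' = -0.6303 → ψ = 0.5288
  ψ = 0.5288: g = -0.00060, g' = -0.6497 → ψ = 0.5279
Converged at ψ = 0.5279.
Compositions from xᵢ = zᵢ/(1+ψ(Kᵢ−1)), yᵢ = Kᵢxᵢ:
  1: x = 0.2312, y = 0.5737
  2: x = 0.3805, y = 0.3276
  3: x = 0.3883, y = 0.0986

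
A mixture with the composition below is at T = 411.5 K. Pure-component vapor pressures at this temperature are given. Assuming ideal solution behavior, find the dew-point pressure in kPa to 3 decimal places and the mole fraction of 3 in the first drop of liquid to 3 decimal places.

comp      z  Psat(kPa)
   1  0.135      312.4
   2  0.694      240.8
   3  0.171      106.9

Pdew = 203.507 kPa, x_3 = 0.326

At the dew point ψ → 1, so Σzᵢ/Kᵢ = 1 with Kᵢ = Pᵢˢᵃᵗ/P ⇒ 1/P = Σzᵢ/Pᵢˢᵃᵗ.
1/P = 0.135/312.4 + 0.694/240.8 + 0.171/106.9 = 0.004914 ⇒ P = 203.507 kPa
xᵢ = zᵢP/Pᵢˢᵃᵗ ⇒ x_3 = 0.171·203.507/106.9 = 0.326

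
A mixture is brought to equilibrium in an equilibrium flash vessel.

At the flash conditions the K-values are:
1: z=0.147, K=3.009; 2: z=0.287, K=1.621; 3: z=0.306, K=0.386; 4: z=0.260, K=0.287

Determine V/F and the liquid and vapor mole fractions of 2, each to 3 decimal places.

Newton–Raphson from V/F = 0.55:
  V/F = 0.550: g = -0.3155, g' = -0.816 → V/F = 0.163
  V/F = 0.163: g = -0.0345, g' = -0.739 → V/F = 0.117
  V/F = 0.117: g = 0.0008, g' = -0.777 → V/F = 0.118
Converged at V/F = 0.118.
Compositions from xᵢ = zᵢ/(1+V/F(Kᵢ−1)), yᵢ = Kᵢxᵢ:
  1: x = 0.119, y = 0.358
  2: x = 0.267, y = 0.434
  3: x = 0.330, y = 0.127
  4: x = 0.284, y = 0.081

V/F = 0.118, x_2 = 0.267, y_2 = 0.434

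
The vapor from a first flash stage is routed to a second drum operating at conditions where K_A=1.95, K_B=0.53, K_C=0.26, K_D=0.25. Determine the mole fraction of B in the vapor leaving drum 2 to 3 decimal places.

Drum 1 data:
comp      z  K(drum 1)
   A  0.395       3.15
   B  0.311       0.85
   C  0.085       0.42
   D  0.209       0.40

Drum 1:
Rachford–Rice: g(ψ₁) = Σ zᵢ(Kᵢ−1)/(1+ψ₁(Kᵢ−1)) = 0.
Feasibility: ΣzᵢKᵢ = 1.628, Σzᵢ/Kᵢ = 1.216 — both > 1, two phases present.
Newton iteration, ψ₁⁰ = 0.5:
  ψ₁ = 0.500: g = 0.1103, g' = -0.643 → ψ₁ = 0.672
  ψ₁ = 0.672: g = 0.0048, g' = -0.602 → ψ₁ = 0.680
Converged at ψ₁ = 0.680.
Drum-1 compositions:
  A: x = 0.160, y = 0.506
  B: x = 0.346, y = 0.294
  C: x = 0.140, y = 0.059
  D: x = 0.353, y = 0.141
Drum-2 feed = drum-1 vapor: z₂ = (0.5056, 0.2944, 0.0589, 0.1412).
Drum 2:
Let ψ₂ = V/F and solve Σ zᵢ(Kᵢ−1)/(1+ψ₂(Kᵢ−1)) = 0.
Check two-phase: ΣzᵢKᵢ = 1.192 > 1 and Σzᵢ/Kᵢ = 1.606 > 1, so g(0) = 0.192 > 0 and g(1) = -0.606 < 0.
Newton iteration, ψ₂⁰ = 0.5:
  ψ₂ = 0.500: g = -0.0938, g' = -0.605 → ψ₂ = 0.345
  ψ₂ = 0.345: g = -0.0048, g' = -0.554 → ψ₂ = 0.336
Converged at ψ₂ = 0.336.
  A: x = 0.383, y = 0.747
  B: x = 0.350, y = 0.185
  C: x = 0.078, y = 0.020
  D: x = 0.189, y = 0.047

y_B (drum 2) = 0.185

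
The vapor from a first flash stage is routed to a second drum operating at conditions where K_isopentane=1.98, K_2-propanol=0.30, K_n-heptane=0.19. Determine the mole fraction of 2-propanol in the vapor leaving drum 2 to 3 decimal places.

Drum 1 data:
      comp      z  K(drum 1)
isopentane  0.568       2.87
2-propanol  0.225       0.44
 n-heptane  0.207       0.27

y_2-propanol (drum 2) = 0.094

Drum 1:
Material balance + equilibrium reduce to Σ zᵢ(Kᵢ−1)/(1+ψ₁(Kᵢ−1)) = 0.
Feasibility: ΣzᵢKᵢ = 1.785, Σzᵢ/Kᵢ = 1.476 — both > 1, two phases present.
Iterate (Newton) starting at ψ₁ = 0.52:
  ψ₁ = 0.520: g = 0.1172, g' = -0.938 → ψ₁ = 0.645
  ψ₁ = 0.645: g = -0.0013, g' = -0.975 → ψ₁ = 0.644
Converged at ψ₁ = 0.644.
Drum-1 compositions:
  isopentane: x = 0.258, y = 0.740
  2-propanol: x = 0.352, y = 0.155
  n-heptane: x = 0.390, y = 0.105
Drum-2 feed = drum-1 vapor: z₂ = (0.7398, 0.1548, 0.1054).
Drum 2:
Let ψ₂ = V/F and solve Σ zᵢ(Kᵢ−1)/(1+ψ₂(Kᵢ−1)) = 0.
Feasibility: ΣzᵢKᵢ = 1.531, Σzᵢ/Kᵢ = 1.444 — both > 1, two phases present.
Newton iteration, ψ₂⁰ = 0.36:
  ψ₂ = 0.360: g = 0.2705, g' = -0.662 → ψ₂ = 0.769
  ψ₂ = 0.769: g = -0.0476, g' = -1.073 → ψ₂ = 0.725
  ψ₂ = 0.725: g = -0.0026, g' = -0.961 → ψ₂ = 0.722
Converged at ψ₂ = 0.722.
  isopentane: x = 0.433, y = 0.858
  2-propanol: x = 0.313, y = 0.094
  n-heptane: x = 0.254, y = 0.048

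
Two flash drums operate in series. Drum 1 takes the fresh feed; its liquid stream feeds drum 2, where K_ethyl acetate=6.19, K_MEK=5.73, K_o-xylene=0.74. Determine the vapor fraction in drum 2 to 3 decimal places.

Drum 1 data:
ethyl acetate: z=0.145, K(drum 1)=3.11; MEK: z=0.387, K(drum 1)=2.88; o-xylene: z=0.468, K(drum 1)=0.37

Drum 1:
Material balance + equilibrium reduce to Σ zᵢ(Kᵢ−1)/(1+ψ₁(Kᵢ−1)) = 0.
g(0) = ΣzᵢKᵢ − 1 = 0.739 and g(1) = 1 − Σzᵢ/Kᵢ = -0.446, so a root lies in (0, 1).
Newton iteration, ψ₁⁰ = 0.47:
  ψ₁ = 0.470: g = 0.1210, g' = -0.923 → ψ₁ = 0.601
  ψ₁ = 0.601: g = 0.0019, g' = -0.908 → ψ₁ = 0.603
Converged at ψ₁ = 0.603.
Drum-1 compositions:
  ethyl acetate: x = 0.064, y = 0.198
  MEK: x = 0.181, y = 0.522
  o-xylene: x = 0.755, y = 0.279
Drum-2 feed = drum-1 liquid: z₂ = (0.0638, 0.1813, 0.7549).
Drum 2:
Rachford–Rice: g(ψ₂) = Σ zᵢ(Kᵢ−1)/(1+ψ₂(Kᵢ−1)) = 0.
Feasibility: ΣzᵢKᵢ = 1.993, Σzᵢ/Kᵢ = 1.062 — both > 1, two phases present.
Newton–Raphson from ψ₂ = 0.5:
  ψ₂ = 0.500: g = 0.1214, g' = -0.559 → ψ₂ = 0.717
  ψ₂ = 0.717: g = 0.0241, g' = -0.364 → ψ₂ = 0.784
  ψ₂ = 0.784: g = 0.0012, g' = -0.331 → ψ₂ = 0.787
Converged at ψ₂ = 0.787.
  ethyl acetate: x = 0.013, y = 0.078
  MEK: x = 0.038, y = 0.220
  o-xylene: x = 0.949, y = 0.702

V/F (drum 2) = 0.787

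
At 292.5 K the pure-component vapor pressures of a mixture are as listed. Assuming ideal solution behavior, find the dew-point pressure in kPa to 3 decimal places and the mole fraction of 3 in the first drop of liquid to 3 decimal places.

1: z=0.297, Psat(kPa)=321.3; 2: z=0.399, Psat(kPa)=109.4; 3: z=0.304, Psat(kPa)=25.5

Pdew = 60.631 kPa, x_3 = 0.723

At the dew point ψ → 1, so Σzᵢ/Kᵢ = 1 with Kᵢ = Pᵢˢᵃᵗ/P ⇒ 1/P = Σzᵢ/Pᵢˢᵃᵗ.
1/P = 0.297/321.3 + 0.399/109.4 + 0.304/25.5 = 0.016493 ⇒ P = 60.631 kPa
xᵢ = zᵢP/Pᵢˢᵃᵗ ⇒ x_3 = 0.304·60.631/25.5 = 0.723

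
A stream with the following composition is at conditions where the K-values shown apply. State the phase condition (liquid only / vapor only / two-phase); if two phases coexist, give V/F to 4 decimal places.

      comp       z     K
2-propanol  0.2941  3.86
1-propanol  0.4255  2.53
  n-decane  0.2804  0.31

two-phase, V/F = 0.8990

ΣzᵢKᵢ = 2.2987; Σzᵢ/Kᵢ = 1.1489.
Both exceed 1, so a two-phase solution exists.
Let ψ = V/F and solve Σ zᵢ(Kᵢ−1)/(1+ψ(Kᵢ−1)) = 0.
Newton–Raphson from ψ = 0.47:
  ψ = 0.4700: g = 0.45117, g' = -1.0672 → ψ = 0.8928
  ψ = 0.8928: g = 0.00802, g' = -1.2739 → ψ = 0.8991
  ψ = 0.8991: g = -0.00005, g' = -1.2913 → ψ = 0.8990
Converged at ψ = 0.8990.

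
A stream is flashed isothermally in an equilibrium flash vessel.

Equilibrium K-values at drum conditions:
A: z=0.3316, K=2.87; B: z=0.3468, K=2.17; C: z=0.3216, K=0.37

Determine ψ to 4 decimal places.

Newton iteration, ψ⁰ = 0.5:
  ψ = 0.5000: g = 0.28068, g' = -0.7707 → ψ = 0.8642
  ψ = 0.8642: g = -0.00595, g' = -0.9019 → ψ = 0.8576
Converged at ψ = 0.8576.

ψ = 0.8576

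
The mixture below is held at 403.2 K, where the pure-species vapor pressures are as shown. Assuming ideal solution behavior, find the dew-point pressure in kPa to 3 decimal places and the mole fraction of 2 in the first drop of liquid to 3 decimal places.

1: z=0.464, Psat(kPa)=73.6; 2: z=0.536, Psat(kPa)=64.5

Pdew = 68.426 kPa, x_2 = 0.569

At the dew point ψ → 1, so Σzᵢ/Kᵢ = 1 with Kᵢ = Pᵢˢᵃᵗ/P ⇒ 1/P = Σzᵢ/Pᵢˢᵃᵗ.
1/P = 0.464/73.6 + 0.536/64.5 = 0.014614 ⇒ P = 68.426 kPa
xᵢ = zᵢP/Pᵢˢᵃᵗ ⇒ x_2 = 0.536·68.426/64.5 = 0.569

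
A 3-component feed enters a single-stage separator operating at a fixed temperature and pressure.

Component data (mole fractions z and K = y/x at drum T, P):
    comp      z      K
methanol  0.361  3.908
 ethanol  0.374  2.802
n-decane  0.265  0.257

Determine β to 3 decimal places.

β = 0.872

Rachford–Rice: g(β) = Σ zᵢ(Kᵢ−1)/(1+β(Kᵢ−1)) = 0.
Check two-phase: ΣzᵢKᵢ = 2.527 > 1 and Σzᵢ/Kᵢ = 1.257 > 1, so g(0) = 1.527 > 0 and g(1) = -0.257 < 0.
Newton–Raphson from β = 0.59:
  β = 0.590: g = 0.3626, g' = -1.163 → β = 0.902
  β = 0.902: g = -0.0502, g' = -1.753 → β = 0.873
  β = 0.873: g = -0.0021, g' = -1.613 → β = 0.872
Converged at β = 0.872.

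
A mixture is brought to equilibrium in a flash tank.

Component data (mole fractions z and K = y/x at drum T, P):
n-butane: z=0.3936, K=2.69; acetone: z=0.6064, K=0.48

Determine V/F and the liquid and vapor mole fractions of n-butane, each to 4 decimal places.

Rachford–Rice: g(V/F) = Σ zᵢ(Kᵢ−1)/(1+V/F(Kᵢ−1)) = 0.
g(0) = ΣzᵢKᵢ − 1 = 0.3499 and g(1) = 1 − Σzᵢ/Kᵢ = -0.4097, so a root lies in (0, 1).
Binary case is linear: z₁(K₁−1)(1+V/F(K₂−1)) + z₂(K₂−1)(1+V/F(K₁−1)) = 0
⇒ V/F = [z₁(K₁−1)+z₂(K₂−1)] / [−(K₁−1)(K₂−1)] = 0.34986/0.87880 = 0.3981
Compositions from xᵢ = zᵢ/(1+V/F(Kᵢ−1)), yᵢ = Kᵢxᵢ:
  n-butane: x = 0.2353, y = 0.6329
  acetone: x = 0.7647, y = 0.3671

V/F = 0.3981, x_n-butane = 0.2353, y_n-butane = 0.6329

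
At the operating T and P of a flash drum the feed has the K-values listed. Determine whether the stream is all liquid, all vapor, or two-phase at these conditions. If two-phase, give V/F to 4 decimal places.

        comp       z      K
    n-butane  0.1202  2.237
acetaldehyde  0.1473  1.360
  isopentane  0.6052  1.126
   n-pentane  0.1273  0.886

ΣzᵢKᵢ = 1.2635; Σzᵢ/Kᵢ = 0.8432.
Since Σzᵢ/Kᵢ < 1 the mixture is above its dew point — single vapor phase.

all vapor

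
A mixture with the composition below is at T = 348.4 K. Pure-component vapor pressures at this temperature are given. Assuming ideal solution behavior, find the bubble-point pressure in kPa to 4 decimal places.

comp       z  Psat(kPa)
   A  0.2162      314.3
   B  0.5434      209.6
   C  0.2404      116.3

Pbub = 209.8068 kPa

At the bubble point ψ → 0, so ΣzᵢKᵢ = 1 with Kᵢ = Pᵢˢᵃᵗ/P ⇒ P = ΣzᵢPᵢˢᵃᵗ.
P = 0.2162·314.3 + 0.5434·209.6 + 0.2404·116.3 = 209.8068 kPa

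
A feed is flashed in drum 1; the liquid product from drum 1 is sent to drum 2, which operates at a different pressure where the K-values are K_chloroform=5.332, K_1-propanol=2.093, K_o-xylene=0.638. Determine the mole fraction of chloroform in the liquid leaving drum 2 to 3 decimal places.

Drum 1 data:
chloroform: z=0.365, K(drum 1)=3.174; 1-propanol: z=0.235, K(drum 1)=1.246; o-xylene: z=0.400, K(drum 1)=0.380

Drum 1:
Let ψ₁ = V/F and solve Σ zᵢ(Kᵢ−1)/(1+ψ₁(Kᵢ−1)) = 0.
Check two-phase: ΣzᵢKᵢ = 1.603 > 1 and Σzᵢ/Kᵢ = 1.356 > 1, so g(0) = 0.603 > 0 and g(1) = -0.356 < 0.
Newton iteration, ψ₁⁰ = 0.69:
  ψ₁ = 0.690: g = -0.0666, g' = -0.756 → ψ₁ = 0.602
  ψ₁ = 0.602: g = -0.0016, g' = -0.726 → ψ₁ = 0.600
Converged at ψ₁ = 0.600.
Drum-1 compositions:
  chloroform: x = 0.158, y = 0.503
  1-propanol: x = 0.205, y = 0.255
  o-xylene: x = 0.637, y = 0.242
Drum-2 feed = drum-1 liquid: z₂ = (0.1584, 0.2048, 0.6368).
Drum 2:
Rachford–Rice: g(ψ₂) = Σ zᵢ(Kᵢ−1)/(1+ψ₂(Kᵢ−1)) = 0.
Feasibility: ΣzᵢKᵢ = 1.680, Σzᵢ/Kᵢ = 1.126 — both > 1, two phases present.
Newton–Raphson from ψ₂ = 0.55:
  ψ₂ = 0.550: g = 0.0549, g' = -0.485 → ψ₂ = 0.663
  ψ₂ = 0.663: g = 0.0037, g' = -0.425 → ψ₂ = 0.672
Converged at ψ₂ = 0.672.
  chloroform: x = 0.041, y = 0.216
  1-propanol: x = 0.118, y = 0.247
  o-xylene: x = 0.841, y = 0.537

x_chloroform (drum 2) = 0.041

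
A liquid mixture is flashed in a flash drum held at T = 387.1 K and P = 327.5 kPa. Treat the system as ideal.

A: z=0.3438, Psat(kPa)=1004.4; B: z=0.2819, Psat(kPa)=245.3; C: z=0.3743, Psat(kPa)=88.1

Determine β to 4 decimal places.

β = 0.3129

Raoult's law: Kᵢ = Pᵢˢᵃᵗ/P = Pᵢˢᵃᵗ/327.5.
  K_A = 1004.4/327.5 = 3.066870, K_B = 245.3/327.5 = 0.749008, K_C = 88.1/327.5 = 0.269008
Let β = V/F and solve Σ zᵢ(Kᵢ−1)/(1+β(Kᵢ−1)) = 0.
Check two-phase: ΣzᵢKᵢ = 1.3662 > 1 and Σzᵢ/Kᵢ = 1.8799 > 1, so g(0) = 0.3662 > 0 and g(1) = -0.8799 < 0.
Newton iteration, β⁰ = 0.5:
  β = 0.5000: g = -0.16267, g' = -0.8752 → β = 0.3141
  β = 0.3141: g = -0.00113, g' = -0.8979 → β = 0.3129
Converged at β = 0.3129.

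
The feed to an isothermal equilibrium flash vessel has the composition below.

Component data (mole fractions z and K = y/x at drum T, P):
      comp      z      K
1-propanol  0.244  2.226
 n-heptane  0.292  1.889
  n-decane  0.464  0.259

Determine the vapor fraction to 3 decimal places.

ψ = 0.276

Material balance + equilibrium reduce to Σ zᵢ(Kᵢ−1)/(1+ψ(Kᵢ−1)) = 0.
Check two-phase: ΣzᵢKᵢ = 1.215 > 1 and Σzᵢ/Kᵢ = 2.056 > 1, so g(0) = 0.215 > 0 and g(1) = -1.056 < 0.
Newton–Raphson from ψ = 0.64:
  ψ = 0.640: g = -0.3209, g' = -1.131 → ψ = 0.356
  ψ = 0.356: g = -0.0617, g' = -0.781 → ψ = 0.277
  ψ = 0.277: g = -0.0011, g' = -0.756 → ψ = 0.276
Converged at ψ = 0.276.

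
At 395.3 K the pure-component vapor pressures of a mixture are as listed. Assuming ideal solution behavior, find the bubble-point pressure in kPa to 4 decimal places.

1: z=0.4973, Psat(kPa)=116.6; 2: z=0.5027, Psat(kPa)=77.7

Pbub = 97.0450 kPa

At the bubble point ψ → 0, so ΣzᵢKᵢ = 1 with Kᵢ = Pᵢˢᵃᵗ/P ⇒ P = ΣzᵢPᵢˢᵃᵗ.
P = 0.4973·116.6 + 0.5027·77.7 = 97.0450 kPa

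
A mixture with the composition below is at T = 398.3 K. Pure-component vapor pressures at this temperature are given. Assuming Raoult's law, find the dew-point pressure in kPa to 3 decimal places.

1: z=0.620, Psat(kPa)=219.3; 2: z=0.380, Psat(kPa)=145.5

At the dew point ψ → 1, so Σzᵢ/Kᵢ = 1 with Kᵢ = Pᵢˢᵃᵗ/P ⇒ 1/P = Σzᵢ/Pᵢˢᵃᵗ.
1/P = 0.620/219.3 + 0.380/145.5 = 0.005439 ⇒ P = 183.862 kPa

Pdew = 183.862 kPa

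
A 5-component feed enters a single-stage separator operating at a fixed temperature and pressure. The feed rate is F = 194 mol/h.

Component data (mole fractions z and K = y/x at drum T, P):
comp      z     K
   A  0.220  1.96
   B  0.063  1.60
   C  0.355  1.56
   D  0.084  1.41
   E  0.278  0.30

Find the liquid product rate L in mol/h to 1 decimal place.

Let β = V/F and solve Σ zᵢ(Kᵢ−1)/(1+β(Kᵢ−1)) = 0.
Feasibility: ΣzᵢKᵢ = 1.288, Σzᵢ/Kᵢ = 1.365 — both > 1, two phases present.
Newton iteration, β⁰ = 0.5:
  β = 0.500: g = 0.0563, g' = -0.506 → β = 0.611
  β = 0.611: g = -0.0037, g' = -0.580 → β = 0.605
Converged at β = 0.605.
Then V = β·F = 0.6048·194 = 117.3 mol/h and L = F − V = 76.7 mol/h.

L = 76.7 mol/h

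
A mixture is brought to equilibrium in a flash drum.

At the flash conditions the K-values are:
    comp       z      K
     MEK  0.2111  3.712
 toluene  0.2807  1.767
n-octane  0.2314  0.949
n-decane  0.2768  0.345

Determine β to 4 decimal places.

Let β = V/F and solve Σ zᵢ(Kᵢ−1)/(1+β(Kᵢ−1)) = 0.
Check two-phase: ΣzᵢKᵢ = 1.5947 > 1 and Σzᵢ/Kᵢ = 1.2619 > 1, so g(0) = 0.5947 > 0 and g(1) = -0.2619 < 0.
Newton iteration, β⁰ = 0.5:
  β = 0.5000: g = 0.11691, g' = -0.6292 → β = 0.6858
  β = 0.6858: g = -0.00013, g' = -0.6528 → β = 0.6856
Converged at β = 0.6856.

β = 0.6856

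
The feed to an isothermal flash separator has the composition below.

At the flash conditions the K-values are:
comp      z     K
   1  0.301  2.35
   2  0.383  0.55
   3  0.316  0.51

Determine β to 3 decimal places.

Rachford–Rice: g(β) = Σ zᵢ(Kᵢ−1)/(1+β(Kᵢ−1)) = 0.
Check two-phase: ΣzᵢKᵢ = 1.079 > 1 and Σzᵢ/Kᵢ = 1.444 > 1, so g(0) = 0.079 > 0 and g(1) = -0.444 < 0.
Newton iteration, β⁰ = 0.65:
  β = 0.650: g = -0.2544, g' = -0.474 → β = 0.113
  β = 0.113: g = 0.0069, g' = -0.584 → β = 0.125
Converged at β = 0.125.

β = 0.125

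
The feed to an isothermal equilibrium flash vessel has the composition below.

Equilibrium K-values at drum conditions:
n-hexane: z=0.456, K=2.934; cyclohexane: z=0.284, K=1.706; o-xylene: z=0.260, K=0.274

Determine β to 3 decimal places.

Material balance + equilibrium reduce to Σ zᵢ(Kᵢ−1)/(1+β(Kᵢ−1)) = 0.
Feasibility: ΣzᵢKᵢ = 1.894, Σzᵢ/Kᵢ = 1.271 — both > 1, two phases present.
Iterate (Newton) starting at β = 0.38:
  β = 0.380: g = 0.4057, g' = -0.916 → β = 0.823
  β = 0.823: g = -0.0018, g' = -1.156 → β = 0.821
Converged at β = 0.821.

β = 0.821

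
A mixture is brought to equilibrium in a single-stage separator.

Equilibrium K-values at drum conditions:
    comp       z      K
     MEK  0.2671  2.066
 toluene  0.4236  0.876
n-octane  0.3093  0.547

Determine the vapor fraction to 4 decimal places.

ψ = 0.2964

Let ψ = V/F and solve Σ zᵢ(Kᵢ−1)/(1+ψ(Kᵢ−1)) = 0.
Feasibility: ΣzᵢKᵢ = 1.0921, Σzᵢ/Kᵢ = 1.1783 — both > 1, two phases present.
Iterate (Newton) starting at ψ = 0.52:
  ψ = 0.5200: g = -0.05625, g' = -0.2417 → ψ = 0.2873
  ψ = 0.2873: g = 0.00244, g' = -0.2688 → ψ = 0.2963
  ψ = 0.2963: g = 0.00001, g' = -0.2670 → ψ = 0.2964
Converged at ψ = 0.2964.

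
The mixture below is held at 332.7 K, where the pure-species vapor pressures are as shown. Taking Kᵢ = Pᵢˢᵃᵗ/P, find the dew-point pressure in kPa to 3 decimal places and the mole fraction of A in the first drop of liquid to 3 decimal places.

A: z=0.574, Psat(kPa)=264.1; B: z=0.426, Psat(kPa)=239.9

At the dew point ψ → 1, so Σzᵢ/Kᵢ = 1 with Kᵢ = Pᵢˢᵃᵗ/P ⇒ 1/P = Σzᵢ/Pᵢˢᵃᵗ.
1/P = 0.574/264.1 + 0.426/239.9 = 0.003949 ⇒ P = 253.218 kPa
xᵢ = zᵢP/Pᵢˢᵃᵗ ⇒ x_A = 0.574·253.218/264.1 = 0.550

Pdew = 253.218 kPa, x_A = 0.550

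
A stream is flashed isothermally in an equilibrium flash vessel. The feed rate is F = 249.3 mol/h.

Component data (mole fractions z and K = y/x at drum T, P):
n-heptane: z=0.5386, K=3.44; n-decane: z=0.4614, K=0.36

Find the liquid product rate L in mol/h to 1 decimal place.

Material balance + equilibrium reduce to Σ zᵢ(Kᵢ−1)/(1+V/F(Kᵢ−1)) = 0.
Check two-phase: ΣzᵢKᵢ = 2.0189 > 1 and Σzᵢ/Kᵢ = 1.4382 > 1, so g(0) = 1.0189 > 0 and g(1) = -0.4382 < 0.
Binary case is linear: z₁(K₁−1)(1+V/F(K₂−1)) + z₂(K₂−1)(1+V/F(K₁−1)) = 0
⇒ V/F = [z₁(K₁−1)+z₂(K₂−1)] / [−(K₁−1)(K₂−1)] = 1.01889/1.56160 = 0.6525
Then V = V/F·F = 0.6525·249.3 = 162.7 mol/h and L = F − V = 86.6 mol/h.

L = 86.6 mol/h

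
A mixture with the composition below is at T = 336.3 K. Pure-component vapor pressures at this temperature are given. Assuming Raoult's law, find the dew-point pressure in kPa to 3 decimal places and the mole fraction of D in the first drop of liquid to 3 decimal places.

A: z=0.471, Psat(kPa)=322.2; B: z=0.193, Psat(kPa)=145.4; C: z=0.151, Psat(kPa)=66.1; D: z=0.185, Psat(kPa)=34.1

Pdew = 95.249 kPa, x_D = 0.517

At the dew point ψ → 1, so Σzᵢ/Kᵢ = 1 with Kᵢ = Pᵢˢᵃᵗ/P ⇒ 1/P = Σzᵢ/Pᵢˢᵃᵗ.
1/P = 0.471/322.2 + 0.193/145.4 + 0.151/66.1 + 0.185/34.1 = 0.010499 ⇒ P = 95.249 kPa
xᵢ = zᵢP/Pᵢˢᵃᵗ ⇒ x_D = 0.185·95.249/34.1 = 0.517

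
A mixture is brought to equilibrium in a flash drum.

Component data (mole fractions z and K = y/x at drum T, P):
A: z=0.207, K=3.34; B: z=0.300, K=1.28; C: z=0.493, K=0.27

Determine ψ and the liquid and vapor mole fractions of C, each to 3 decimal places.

ψ = 0.187, x_C = 0.571, y_C = 0.154

Rachford–Rice: g(ψ) = Σ zᵢ(Kᵢ−1)/(1+ψ(Kᵢ−1)) = 0.
Feasibility: ΣzᵢKᵢ = 1.208, Σzᵢ/Kᵢ = 2.122 — both > 1, two phases present.
Iterate (Newton) starting at ψ = 0.5:
  ψ = 0.500: g = -0.2699, g' = -0.910 → ψ = 0.204
  ψ = 0.204: g = -0.0151, g' = -0.904 → ψ = 0.187
Converged at ψ = 0.187.
Compositions from xᵢ = zᵢ/(1+ψ(Kᵢ−1)), yᵢ = Kᵢxᵢ:
  A: x = 0.144, y = 0.481
  B: x = 0.285, y = 0.365
  C: x = 0.571, y = 0.154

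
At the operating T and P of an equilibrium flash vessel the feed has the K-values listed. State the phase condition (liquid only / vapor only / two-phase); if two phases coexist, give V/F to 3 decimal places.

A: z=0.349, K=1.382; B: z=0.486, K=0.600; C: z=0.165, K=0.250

ΣzᵢKᵢ = 0.815; Σzᵢ/Kᵢ = 1.723.
Since ΣzᵢKᵢ < 1 the mixture is below its bubble point — single liquid phase.

liquid only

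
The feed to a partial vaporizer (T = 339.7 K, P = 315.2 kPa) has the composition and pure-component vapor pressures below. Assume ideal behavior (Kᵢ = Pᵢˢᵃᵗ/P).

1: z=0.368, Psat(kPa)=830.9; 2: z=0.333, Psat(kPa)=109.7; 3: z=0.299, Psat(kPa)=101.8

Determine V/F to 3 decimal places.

Raoult's law: Kᵢ = Pᵢˢᵃᵗ/P = Pᵢˢᵃᵗ/315.2.
  K_1 = 830.9/315.2 = 2.63610, K_2 = 109.7/315.2 = 0.34803, K_3 = 101.8/315.2 = 0.32297
Rachford–Rice: g(V/F) = Σ zᵢ(Kᵢ−1)/(1+V/F(Kᵢ−1)) = 0.
Check two-phase: ΣzᵢKᵢ = 1.183 > 1 and Σzᵢ/Kᵢ = 2.022 > 1, so g(0) = 0.183 > 0 and g(1) = -1.022 < 0.
Newton–Raphson from V/F = 0.46:
  V/F = 0.460: g = -0.2606, g' = -0.899 → V/F = 0.170
  V/F = 0.170: g = -0.0019, g' = -0.957 → V/F = 0.168
Converged at V/F = 0.168.

V/F = 0.168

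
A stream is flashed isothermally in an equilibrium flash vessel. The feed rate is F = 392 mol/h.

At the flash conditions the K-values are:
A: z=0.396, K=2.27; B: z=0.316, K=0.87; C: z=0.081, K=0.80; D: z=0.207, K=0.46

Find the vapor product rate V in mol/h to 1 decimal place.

Rachford–Rice: g(V/F) = Σ zᵢ(Kᵢ−1)/(1+V/F(Kᵢ−1)) = 0.
Check two-phase: ΣzᵢKᵢ = 1.334 > 1 and Σzᵢ/Kᵢ = 1.089 > 1, so g(0) = 0.334 > 0 and g(1) = -0.089 < 0.
Newton–Raphson from V/F = 0.5:
  V/F = 0.500: g = 0.0925, g' = -0.362 → V/F = 0.755
  V/F = 0.755: g = 0.0032, g' = -0.350 → V/F = 0.765
Converged at V/F = 0.765.
Then V = V/F·F = 0.7647·392 = 299.8 mol/h and L = F − V = 92.2 mol/h.

V = 299.8 mol/h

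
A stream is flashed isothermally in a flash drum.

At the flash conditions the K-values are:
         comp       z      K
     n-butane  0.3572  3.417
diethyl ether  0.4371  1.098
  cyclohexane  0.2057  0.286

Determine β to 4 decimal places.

Let β = V/F and solve Σ zᵢ(Kᵢ−1)/(1+β(Kᵢ−1)) = 0.
Check two-phase: ΣzᵢKᵢ = 1.7593 > 1 and Σzᵢ/Kᵢ = 1.2219 > 1, so g(0) = 0.7593 > 0 and g(1) = -0.2219 < 0.
Newton iteration, β⁰ = 0.67:
  β = 0.6700: g = 0.08823, g' = -0.6932 → β = 0.7973
  β = 0.7973: g = -0.00628, g' = -0.8124 → β = 0.7896
  β = 0.7896: g = -0.00004, g' = -0.8013 → β = 0.7895
Converged at β = 0.7895.

β = 0.7895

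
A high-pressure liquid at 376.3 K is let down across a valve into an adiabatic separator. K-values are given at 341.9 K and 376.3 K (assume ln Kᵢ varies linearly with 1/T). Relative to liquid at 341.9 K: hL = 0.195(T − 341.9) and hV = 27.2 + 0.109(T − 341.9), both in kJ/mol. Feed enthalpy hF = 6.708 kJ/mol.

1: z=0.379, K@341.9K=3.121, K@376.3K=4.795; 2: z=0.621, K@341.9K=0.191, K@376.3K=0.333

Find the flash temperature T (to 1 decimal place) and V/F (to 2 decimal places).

Adiabatic flash: solve Rachford–Rice at each trial T, then check hF = ψ·hV(T) + (1−ψ)·hL(T).
  T = 341.9 K: K = (3.121, 0.191), RR gives ψ = 0.176, H_out = 4.779 kJ/mol
  T = 376.3 K: K = (4.795, 0.333), RR gives ψ = 0.405, H_out = 16.516 kJ/mol
  T = 359.1 K: K = (3.908, 0.256), RR gives ψ = 0.296, H_out = 10.957 kJ/mol
  T = 350.5 K: K = (3.502, 0.222), RR gives ψ = 0.239, H_out = 7.996 kJ/mol
  T = 346.2 K: K = (3.309, 0.206), RR gives ψ = 0.208, H_out = 6.428 kJ/mol
  T = 348.4 K: K = (3.407, 0.214), RR gives ψ = 0.224, H_out = 7.239 kJ/mol
Linear interpolation between T = 346.2 (H_out = 6.428) and T = 348.4 (H_out = 7.239) on hF = 6.708 gives T ≈ 347.0 K, at which ψ = 0.21.

T = 347.0 K, V/F = 0.21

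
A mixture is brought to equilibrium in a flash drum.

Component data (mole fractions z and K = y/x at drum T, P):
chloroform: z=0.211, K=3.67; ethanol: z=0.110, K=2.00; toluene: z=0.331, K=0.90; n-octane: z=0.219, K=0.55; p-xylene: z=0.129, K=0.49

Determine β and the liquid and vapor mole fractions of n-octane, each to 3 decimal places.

β = 0.649, x_n-octane = 0.309, y_n-octane = 0.170

Material balance + equilibrium reduce to Σ zᵢ(Kᵢ−1)/(1+β(Kᵢ−1)) = 0.
Check two-phase: ΣzᵢKᵢ = 1.476 > 1 and Σzᵢ/Kᵢ = 1.142 > 1, so g(0) = 0.476 > 0 and g(1) = -0.142 < 0.
Iterate (Newton) starting at β = 0.4:
  β = 0.400: g = 0.1137, g' = -0.530 → β = 0.614
  β = 0.614: g = 0.0142, g' = -0.418 → β = 0.648
  β = 0.648: g = 0.0001, g' = -0.409 → β = 0.649
Converged at β = 0.649.
Compositions from xᵢ = zᵢ/(1+β(Kᵢ−1)), yᵢ = Kᵢxᵢ:
  chloroform: x = 0.077, y = 0.283
  ethanol: x = 0.067, y = 0.133
  toluene: x = 0.354, y = 0.319
  n-octane: x = 0.309, y = 0.170
  p-xylene: x = 0.193, y = 0.094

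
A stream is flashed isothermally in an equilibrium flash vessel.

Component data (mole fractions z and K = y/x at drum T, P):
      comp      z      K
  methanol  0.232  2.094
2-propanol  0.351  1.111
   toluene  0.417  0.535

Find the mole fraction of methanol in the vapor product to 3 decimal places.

y_methanol = 0.362

Rachford–Rice: g(β) = Σ zᵢ(Kᵢ−1)/(1+β(Kᵢ−1)) = 0.
g(0) = ΣzᵢKᵢ − 1 = 0.099 and g(1) = 1 − Σzᵢ/Kᵢ = -0.206, so a root lies in (0, 1).
Newton iteration, β⁰ = 0.5:
  β = 0.500: g = -0.0517, g' = -0.273 → β = 0.311
  β = 0.311: g = 0.0004, g' = -0.282 → β = 0.312
Converged at β = 0.312.
Compositions from xᵢ = zᵢ/(1+β(Kᵢ−1)), yᵢ = Kᵢxᵢ:
  methanol: x = 0.173, y = 0.362
  2-propanol: x = 0.339, y = 0.377
  toluene: x = 0.488, y = 0.261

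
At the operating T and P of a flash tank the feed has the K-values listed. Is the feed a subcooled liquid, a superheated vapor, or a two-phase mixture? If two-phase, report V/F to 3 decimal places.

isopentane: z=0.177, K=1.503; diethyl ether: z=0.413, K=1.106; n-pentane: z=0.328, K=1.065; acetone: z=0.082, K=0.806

ΣzᵢKᵢ = 1.138; Σzᵢ/Kᵢ = 0.901.
Since Σzᵢ/Kᵢ < 1 the mixture is above its dew point — single vapor phase.

superheated vapor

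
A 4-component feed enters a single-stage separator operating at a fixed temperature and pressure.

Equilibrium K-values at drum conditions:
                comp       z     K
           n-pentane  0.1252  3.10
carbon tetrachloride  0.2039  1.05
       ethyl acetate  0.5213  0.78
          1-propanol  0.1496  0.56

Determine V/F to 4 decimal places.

V/F = 0.2093

Rachford–Rice: g(V/F) = Σ zᵢ(Kᵢ−1)/(1+V/F(Kᵢ−1)) = 0.
Feasibility: ΣzᵢKᵢ = 1.0926, Σzᵢ/Kᵢ = 1.1701 — both > 1, two phases present.
Newton iteration, V/F⁰ = 0.57:
  V/F = 0.5700: g = -0.08940, g' = -0.1995 → V/F = 0.1218
  V/F = 0.1218: g = 0.03212, g' = -0.4096 → V/F = 0.2002
  V/F = 0.2002: g = 0.00305, g' = -0.3366 → V/F = 0.2092
  V/F = 0.2092: g = 0.00003, g' = -0.3298 → V/F = 0.2093
Converged at V/F = 0.2093.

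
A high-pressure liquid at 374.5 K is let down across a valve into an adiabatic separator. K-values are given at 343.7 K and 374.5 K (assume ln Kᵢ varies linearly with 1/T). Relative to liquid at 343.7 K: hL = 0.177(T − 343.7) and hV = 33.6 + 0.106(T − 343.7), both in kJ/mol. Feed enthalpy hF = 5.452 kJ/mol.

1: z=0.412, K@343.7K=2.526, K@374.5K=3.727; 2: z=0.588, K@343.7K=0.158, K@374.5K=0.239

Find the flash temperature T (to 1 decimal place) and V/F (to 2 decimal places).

Adiabatic flash: solve Rachford–Rice at each trial T, then check hF = ψ·hV(T) + (1−ψ)·hL(T).
  T = 343.7 K: K = (2.526, 0.158), RR gives ψ = 0.104, H_out = 3.494 kJ/mol
  T = 374.5 K: K = (3.727, 0.239), RR gives ψ = 0.326, H_out = 15.685 kJ/mol
  T = 359.1 K: K = (3.094, 0.196), RR gives ψ = 0.232, H_out = 10.257 kJ/mol
  T = 351.4 K: K = (2.802, 0.176), RR gives ψ = 0.174, H_out = 7.111 kJ/mol
  T = 347.5 K: K = (2.660, 0.167), RR gives ψ = 0.140, H_out = 5.351 kJ/mol
  T = 349.4 K: K = (2.729, 0.172), RR gives ψ = 0.157, H_out = 6.225 kJ/mol
Linear interpolation between T = 347.5 (H_out = 5.351) and T = 349.4 (H_out = 6.225) on hF = 5.452 gives T ≈ 347.7 K, at which ψ = 0.14.

T = 347.7 K, V/F = 0.14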